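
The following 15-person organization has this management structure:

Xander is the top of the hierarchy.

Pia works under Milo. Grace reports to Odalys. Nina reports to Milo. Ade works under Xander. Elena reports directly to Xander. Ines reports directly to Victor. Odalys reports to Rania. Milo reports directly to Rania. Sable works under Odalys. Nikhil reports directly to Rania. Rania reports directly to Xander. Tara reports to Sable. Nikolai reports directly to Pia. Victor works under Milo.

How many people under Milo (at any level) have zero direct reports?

3

The people in Milo's organization with no one reporting to them are Nina, Nikolai, Ines. That is 3.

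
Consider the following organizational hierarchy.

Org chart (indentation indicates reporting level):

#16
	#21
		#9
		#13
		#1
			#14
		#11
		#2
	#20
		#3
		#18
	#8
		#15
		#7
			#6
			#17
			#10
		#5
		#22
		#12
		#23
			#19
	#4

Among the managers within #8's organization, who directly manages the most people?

Direct-report counts within #8's organization: #8 has 6; #23 has 1; #7 has 3. The largest is 6, held by #8.

#8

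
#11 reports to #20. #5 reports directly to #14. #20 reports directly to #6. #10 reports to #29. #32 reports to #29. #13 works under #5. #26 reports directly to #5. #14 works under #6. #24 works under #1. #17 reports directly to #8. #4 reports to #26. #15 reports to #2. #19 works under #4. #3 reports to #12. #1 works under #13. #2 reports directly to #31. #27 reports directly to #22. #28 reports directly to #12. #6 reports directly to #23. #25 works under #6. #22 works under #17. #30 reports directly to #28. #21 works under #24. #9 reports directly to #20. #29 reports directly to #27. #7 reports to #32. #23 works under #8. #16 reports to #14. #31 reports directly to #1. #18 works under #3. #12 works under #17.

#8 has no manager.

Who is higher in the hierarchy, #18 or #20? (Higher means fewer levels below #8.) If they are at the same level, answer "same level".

#20

#18 is 4 levels below #8; #20 is 3. #20 is higher.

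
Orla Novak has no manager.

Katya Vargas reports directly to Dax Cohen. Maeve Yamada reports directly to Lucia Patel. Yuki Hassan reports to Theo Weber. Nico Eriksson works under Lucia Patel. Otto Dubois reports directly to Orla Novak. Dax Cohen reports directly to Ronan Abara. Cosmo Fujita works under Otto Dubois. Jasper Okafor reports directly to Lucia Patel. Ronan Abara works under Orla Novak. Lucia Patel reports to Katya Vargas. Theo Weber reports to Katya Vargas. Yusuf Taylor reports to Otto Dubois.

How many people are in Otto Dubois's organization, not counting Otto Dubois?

Otto Dubois directly manages Yusuf Taylor, Cosmo Fujita. Yusuf Taylor has no reports. Cosmo Fujita has no reports. So Otto Dubois's organization is 2 direct reports plus everyone under them: 1 + 1 = 2.

2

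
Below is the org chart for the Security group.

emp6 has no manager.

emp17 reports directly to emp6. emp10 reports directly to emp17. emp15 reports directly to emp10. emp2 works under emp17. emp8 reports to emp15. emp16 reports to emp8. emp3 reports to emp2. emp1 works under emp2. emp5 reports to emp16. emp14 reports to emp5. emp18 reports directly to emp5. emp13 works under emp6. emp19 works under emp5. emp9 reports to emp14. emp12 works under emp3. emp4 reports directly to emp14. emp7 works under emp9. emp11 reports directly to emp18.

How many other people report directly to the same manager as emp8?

0

emp8 reports to emp15, and emp15 has no other direct reports. emp8 has 0 peers.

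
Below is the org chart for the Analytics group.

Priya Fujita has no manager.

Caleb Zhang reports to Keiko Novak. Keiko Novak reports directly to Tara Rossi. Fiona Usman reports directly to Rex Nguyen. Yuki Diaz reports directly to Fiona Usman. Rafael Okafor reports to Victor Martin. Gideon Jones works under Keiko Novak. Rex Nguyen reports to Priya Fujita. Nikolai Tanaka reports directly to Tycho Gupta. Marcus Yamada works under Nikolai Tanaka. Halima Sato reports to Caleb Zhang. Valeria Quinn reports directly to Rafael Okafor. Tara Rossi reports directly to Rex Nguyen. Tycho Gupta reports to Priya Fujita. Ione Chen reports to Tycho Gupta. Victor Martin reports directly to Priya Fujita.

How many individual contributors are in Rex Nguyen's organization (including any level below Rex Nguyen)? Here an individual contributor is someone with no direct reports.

3

The people in Rex Nguyen's organization with no one reporting to them are Yuki Diaz, Halima Sato, Gideon Jones. That is 3.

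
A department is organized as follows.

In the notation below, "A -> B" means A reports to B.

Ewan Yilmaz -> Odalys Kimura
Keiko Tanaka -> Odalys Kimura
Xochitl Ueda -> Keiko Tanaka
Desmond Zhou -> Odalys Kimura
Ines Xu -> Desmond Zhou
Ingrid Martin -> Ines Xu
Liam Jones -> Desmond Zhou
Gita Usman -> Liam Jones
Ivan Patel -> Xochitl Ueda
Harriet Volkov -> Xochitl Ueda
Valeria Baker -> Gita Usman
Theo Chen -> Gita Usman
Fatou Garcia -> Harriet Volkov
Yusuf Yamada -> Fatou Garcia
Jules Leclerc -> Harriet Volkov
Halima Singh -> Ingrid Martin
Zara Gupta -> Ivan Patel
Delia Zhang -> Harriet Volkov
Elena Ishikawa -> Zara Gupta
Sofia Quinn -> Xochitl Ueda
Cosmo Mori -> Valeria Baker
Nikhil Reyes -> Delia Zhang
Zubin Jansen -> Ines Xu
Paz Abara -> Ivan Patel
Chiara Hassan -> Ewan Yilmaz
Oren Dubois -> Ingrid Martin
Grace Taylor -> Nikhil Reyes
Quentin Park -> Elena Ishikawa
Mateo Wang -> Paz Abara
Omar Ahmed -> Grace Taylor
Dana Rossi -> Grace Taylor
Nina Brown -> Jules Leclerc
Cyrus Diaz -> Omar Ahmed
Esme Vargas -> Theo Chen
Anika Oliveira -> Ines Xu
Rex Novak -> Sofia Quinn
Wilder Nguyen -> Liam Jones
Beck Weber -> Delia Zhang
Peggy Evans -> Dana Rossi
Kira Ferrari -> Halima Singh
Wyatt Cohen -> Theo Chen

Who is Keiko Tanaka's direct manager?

Odalys Kimura

Keiko Tanaka reports directly to Odalys Kimura.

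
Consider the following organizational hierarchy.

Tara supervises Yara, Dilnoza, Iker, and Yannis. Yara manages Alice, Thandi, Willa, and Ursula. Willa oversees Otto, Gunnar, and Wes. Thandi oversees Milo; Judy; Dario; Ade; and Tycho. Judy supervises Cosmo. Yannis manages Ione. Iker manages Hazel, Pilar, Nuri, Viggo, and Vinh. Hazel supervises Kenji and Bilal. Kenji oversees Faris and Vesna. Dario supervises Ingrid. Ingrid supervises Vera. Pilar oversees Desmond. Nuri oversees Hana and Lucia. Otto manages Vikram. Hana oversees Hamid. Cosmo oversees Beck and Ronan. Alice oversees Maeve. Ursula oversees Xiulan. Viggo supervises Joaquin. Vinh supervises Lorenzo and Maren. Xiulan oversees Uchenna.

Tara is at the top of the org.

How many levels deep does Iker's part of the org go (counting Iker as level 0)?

3

The longest chain under Iker runs Iker → Nuri → Hana → Hamid, which is 3 levels below Iker.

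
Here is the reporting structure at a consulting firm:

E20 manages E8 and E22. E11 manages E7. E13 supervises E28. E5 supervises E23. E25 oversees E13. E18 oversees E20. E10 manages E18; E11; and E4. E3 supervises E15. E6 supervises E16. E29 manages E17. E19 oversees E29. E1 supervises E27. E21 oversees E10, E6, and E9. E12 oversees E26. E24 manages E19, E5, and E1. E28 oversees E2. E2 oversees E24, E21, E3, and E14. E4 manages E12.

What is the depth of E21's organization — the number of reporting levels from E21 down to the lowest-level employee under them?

4

The longest chain under E21 runs E21 → E10 → E4 → E12 → E26, which is 4 levels below E21.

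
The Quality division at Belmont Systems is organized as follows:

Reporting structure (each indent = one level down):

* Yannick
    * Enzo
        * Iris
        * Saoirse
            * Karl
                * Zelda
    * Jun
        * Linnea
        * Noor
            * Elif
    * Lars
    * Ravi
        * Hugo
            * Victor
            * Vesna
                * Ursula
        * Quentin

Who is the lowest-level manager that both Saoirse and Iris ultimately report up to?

Enzo

Saoirse's chain of managers is Enzo, Yannick. Iris's chain of managers is Enzo, Yannick. The first manager that appears in both chains is Enzo.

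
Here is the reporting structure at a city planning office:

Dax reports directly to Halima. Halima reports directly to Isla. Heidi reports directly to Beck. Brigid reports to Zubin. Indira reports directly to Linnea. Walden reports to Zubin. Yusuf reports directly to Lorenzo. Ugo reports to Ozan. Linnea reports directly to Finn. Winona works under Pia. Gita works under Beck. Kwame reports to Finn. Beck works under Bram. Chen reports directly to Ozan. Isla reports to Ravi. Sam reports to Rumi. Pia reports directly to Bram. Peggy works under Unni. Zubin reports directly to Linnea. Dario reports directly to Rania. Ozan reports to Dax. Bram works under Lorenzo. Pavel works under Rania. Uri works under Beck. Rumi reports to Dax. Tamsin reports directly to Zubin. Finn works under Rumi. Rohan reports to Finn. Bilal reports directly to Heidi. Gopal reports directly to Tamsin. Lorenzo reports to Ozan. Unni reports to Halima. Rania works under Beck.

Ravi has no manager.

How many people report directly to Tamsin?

1

Tamsin directly manages Gopal. That is 1 direct report.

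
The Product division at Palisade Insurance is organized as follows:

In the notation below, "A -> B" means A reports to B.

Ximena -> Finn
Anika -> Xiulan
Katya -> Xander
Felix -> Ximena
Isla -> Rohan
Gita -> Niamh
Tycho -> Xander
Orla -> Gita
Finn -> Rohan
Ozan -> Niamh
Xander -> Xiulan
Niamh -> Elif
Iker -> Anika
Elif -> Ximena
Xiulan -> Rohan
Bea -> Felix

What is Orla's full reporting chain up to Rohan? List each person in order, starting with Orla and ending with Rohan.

Orla reports to Gita. Gita reports to Niamh. Niamh reports to Elif. Elif reports to Ximena. Ximena reports to Finn. Finn reports to Rohan. Rohan is at the top.

Orla -> Gita -> Niamh -> Elif -> Ximena -> Finn -> Rohan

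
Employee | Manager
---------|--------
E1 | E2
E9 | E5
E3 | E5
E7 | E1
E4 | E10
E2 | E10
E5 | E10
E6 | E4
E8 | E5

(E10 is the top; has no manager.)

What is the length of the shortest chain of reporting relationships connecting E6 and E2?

E6 is 2 levels below E10, and E2 is 1 level below E10 (their lowest common manager). The shortest path runs up from E6 to E10 and back down to E2: 2 + 1 = 3 links.

3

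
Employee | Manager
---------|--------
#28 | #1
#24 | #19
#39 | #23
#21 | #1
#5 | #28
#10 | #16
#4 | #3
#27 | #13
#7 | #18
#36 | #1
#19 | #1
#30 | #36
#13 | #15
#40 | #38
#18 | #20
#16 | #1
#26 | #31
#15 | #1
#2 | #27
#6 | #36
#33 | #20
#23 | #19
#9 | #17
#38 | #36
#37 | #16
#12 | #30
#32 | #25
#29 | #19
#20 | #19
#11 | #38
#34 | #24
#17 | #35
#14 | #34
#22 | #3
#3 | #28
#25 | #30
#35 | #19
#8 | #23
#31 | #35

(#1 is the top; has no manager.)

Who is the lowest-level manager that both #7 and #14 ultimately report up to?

#19

#7's chain of managers is #18, #20, #19, #1. #14's chain of managers is #34, #24, #19, #1. The first manager that appears in both chains is #19.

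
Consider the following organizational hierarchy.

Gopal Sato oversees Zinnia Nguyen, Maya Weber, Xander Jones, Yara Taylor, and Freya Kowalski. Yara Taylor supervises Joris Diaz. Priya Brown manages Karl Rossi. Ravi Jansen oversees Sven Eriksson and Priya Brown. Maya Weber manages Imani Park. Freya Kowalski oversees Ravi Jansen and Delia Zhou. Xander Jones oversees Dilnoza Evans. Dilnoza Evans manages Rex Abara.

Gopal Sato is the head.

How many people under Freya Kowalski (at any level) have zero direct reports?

3

The people in Freya Kowalski's organization with no one reporting to them are Delia Zhou, Karl Rossi, Sven Eriksson. That is 3.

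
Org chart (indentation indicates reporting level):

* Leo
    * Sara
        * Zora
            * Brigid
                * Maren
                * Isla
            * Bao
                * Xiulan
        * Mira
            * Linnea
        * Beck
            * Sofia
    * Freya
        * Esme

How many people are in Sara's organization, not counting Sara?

Sara directly manages Zora, Mira, Beck. Under Zora: Bao, Xiulan, Brigid, Isla, Maren (5). Under Mira: Linnea (1). Under Beck: Sofia (1). So Sara's organization is 3 direct reports plus everyone under them: 6 + 2 + 2 = 10.

10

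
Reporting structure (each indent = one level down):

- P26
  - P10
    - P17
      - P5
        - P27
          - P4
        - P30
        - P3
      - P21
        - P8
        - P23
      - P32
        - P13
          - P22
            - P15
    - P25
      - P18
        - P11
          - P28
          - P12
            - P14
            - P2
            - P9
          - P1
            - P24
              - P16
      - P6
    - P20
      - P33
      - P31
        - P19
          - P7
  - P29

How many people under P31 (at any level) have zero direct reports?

1

The only person in P31's organization with no one reporting to them is P7. That is 1.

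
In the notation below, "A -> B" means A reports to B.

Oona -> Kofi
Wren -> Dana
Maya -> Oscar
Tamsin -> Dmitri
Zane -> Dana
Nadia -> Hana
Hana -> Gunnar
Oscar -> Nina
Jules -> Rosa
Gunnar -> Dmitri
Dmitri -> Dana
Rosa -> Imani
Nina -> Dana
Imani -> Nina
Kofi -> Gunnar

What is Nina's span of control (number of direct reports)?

Nina directly manages Oscar, Imani. That is 2 direct reports.

2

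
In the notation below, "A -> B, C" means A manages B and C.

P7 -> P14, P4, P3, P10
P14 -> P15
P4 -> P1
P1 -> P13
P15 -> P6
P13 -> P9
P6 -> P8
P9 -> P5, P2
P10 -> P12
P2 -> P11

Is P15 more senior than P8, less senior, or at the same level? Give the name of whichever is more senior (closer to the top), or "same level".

P15

P15 is 2 levels below P7; P8 is 4. P15 is higher.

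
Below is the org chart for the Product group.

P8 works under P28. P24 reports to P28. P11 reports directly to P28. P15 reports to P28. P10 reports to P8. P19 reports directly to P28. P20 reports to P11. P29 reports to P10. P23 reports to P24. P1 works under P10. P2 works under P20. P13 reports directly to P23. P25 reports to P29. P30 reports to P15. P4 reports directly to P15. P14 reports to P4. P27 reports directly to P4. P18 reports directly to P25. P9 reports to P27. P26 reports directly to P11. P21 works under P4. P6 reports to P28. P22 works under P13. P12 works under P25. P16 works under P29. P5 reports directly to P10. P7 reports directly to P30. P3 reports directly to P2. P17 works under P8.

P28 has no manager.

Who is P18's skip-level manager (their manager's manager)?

P18 reports to P25, and P25 reports to P29. So P18's skip-level manager is P29.

P29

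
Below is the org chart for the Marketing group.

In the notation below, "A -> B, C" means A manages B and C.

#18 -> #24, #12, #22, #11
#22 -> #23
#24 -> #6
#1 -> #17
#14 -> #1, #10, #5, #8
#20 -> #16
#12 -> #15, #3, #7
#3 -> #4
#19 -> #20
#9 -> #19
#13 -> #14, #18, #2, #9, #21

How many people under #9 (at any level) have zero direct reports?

1

The only person in #9's organization with no one reporting to them is #16. That is 1.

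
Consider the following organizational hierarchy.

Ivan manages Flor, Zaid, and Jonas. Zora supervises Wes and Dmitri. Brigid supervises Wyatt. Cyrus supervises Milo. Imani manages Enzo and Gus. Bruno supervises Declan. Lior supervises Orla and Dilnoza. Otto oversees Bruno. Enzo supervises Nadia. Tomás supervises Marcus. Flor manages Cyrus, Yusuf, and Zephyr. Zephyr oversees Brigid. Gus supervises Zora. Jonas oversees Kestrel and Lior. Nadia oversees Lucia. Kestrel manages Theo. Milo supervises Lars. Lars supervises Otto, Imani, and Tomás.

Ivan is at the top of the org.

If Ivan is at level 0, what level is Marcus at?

6

Chain from Marcus up to Ivan: Marcus → Tomás → Lars → Milo → Cyrus → Flor → Ivan. That is 6 steps up, so Marcus is 6 levels below Ivan.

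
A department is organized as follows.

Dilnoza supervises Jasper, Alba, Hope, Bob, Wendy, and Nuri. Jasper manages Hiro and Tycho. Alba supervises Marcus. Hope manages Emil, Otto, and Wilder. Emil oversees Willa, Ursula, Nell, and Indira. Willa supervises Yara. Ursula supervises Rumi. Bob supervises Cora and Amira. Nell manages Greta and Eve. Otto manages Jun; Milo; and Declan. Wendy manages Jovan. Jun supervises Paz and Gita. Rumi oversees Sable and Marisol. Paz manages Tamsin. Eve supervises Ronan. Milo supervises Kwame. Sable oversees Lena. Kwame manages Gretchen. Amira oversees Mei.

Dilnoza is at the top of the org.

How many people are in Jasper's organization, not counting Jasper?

Jasper directly manages Tycho, Hiro. Tycho has no reports. Hiro has no reports. So Jasper's organization is 2 direct reports plus everyone under them: 1 + 1 = 2.

2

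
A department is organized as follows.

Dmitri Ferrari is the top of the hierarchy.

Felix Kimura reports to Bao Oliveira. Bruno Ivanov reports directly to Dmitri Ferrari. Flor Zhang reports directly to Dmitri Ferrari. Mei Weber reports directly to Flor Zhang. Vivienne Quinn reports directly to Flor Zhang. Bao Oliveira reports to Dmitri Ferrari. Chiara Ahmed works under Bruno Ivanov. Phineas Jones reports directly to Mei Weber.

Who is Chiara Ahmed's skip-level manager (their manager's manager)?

Dmitri Ferrari

Chiara Ahmed reports to Bruno Ivanov, and Bruno Ivanov reports to Dmitri Ferrari. So Chiara Ahmed's skip-level manager is Dmitri Ferrari.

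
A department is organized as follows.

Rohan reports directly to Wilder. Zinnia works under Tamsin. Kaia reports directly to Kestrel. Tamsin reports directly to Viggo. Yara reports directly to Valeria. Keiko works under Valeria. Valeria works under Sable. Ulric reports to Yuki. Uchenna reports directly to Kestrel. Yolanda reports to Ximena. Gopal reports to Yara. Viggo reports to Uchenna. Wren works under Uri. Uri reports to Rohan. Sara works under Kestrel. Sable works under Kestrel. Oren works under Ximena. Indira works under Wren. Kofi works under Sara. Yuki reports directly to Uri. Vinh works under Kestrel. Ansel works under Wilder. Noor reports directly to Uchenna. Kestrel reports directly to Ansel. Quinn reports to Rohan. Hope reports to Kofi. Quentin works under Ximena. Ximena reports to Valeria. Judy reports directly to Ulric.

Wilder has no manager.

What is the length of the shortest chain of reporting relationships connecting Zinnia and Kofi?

Zinnia is 4 levels below Kestrel, and Kofi is 2 levels below Kestrel (their lowest common manager). The shortest path runs up from Zinnia to Kestrel and back down to Kofi: 4 + 2 = 6 links.

6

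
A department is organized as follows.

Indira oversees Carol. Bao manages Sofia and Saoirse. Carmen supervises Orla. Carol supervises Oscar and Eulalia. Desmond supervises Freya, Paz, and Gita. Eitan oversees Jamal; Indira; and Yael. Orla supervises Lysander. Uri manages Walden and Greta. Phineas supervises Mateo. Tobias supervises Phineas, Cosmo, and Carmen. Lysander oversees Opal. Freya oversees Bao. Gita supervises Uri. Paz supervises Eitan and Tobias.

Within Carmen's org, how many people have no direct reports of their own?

The only person in Carmen's organization with no one reporting to them is Opal. That is 1.

1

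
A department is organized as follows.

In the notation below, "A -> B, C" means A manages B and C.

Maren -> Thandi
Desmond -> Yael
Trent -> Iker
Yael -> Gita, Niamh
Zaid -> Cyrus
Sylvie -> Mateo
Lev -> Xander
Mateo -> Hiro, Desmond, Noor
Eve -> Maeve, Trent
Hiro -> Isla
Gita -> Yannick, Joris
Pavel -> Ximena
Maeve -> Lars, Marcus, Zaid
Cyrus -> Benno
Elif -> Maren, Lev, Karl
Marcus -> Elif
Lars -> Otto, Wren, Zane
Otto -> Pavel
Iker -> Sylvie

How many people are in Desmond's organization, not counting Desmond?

Desmond directly manages Yael. Under Yael: Niamh, Gita, Joris, Yannick (4). That's 5 in total.

5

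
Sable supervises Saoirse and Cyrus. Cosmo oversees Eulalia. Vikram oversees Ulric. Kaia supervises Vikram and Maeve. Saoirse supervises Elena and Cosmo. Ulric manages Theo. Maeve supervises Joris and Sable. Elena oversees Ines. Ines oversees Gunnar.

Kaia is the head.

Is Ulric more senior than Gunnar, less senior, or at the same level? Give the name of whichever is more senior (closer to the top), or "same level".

Ulric is 2 levels below Kaia; Gunnar is 6. Ulric is higher.

Ulric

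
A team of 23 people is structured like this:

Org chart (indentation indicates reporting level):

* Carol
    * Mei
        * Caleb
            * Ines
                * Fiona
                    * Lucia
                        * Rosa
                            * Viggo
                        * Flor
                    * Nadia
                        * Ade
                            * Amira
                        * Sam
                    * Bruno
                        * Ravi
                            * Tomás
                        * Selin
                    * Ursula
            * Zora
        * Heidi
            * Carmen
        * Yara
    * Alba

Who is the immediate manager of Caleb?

Mei

Caleb reports directly to Mei.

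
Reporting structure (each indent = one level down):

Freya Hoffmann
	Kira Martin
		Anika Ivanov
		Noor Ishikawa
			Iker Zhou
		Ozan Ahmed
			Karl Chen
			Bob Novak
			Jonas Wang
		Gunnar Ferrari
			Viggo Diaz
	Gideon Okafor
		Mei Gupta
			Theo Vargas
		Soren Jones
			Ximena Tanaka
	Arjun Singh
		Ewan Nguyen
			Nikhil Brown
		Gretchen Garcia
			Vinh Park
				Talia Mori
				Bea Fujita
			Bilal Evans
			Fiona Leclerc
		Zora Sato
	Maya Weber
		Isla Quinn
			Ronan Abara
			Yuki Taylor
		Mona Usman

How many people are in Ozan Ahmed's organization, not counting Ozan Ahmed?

3

Ozan Ahmed directly manages Karl Chen, Bob Novak, Jonas Wang. Karl Chen has no reports. Bob Novak has no reports. Jonas Wang has no reports. So Ozan Ahmed's organization is 3 direct reports plus everyone under them: 1 + 1 + 1 = 3.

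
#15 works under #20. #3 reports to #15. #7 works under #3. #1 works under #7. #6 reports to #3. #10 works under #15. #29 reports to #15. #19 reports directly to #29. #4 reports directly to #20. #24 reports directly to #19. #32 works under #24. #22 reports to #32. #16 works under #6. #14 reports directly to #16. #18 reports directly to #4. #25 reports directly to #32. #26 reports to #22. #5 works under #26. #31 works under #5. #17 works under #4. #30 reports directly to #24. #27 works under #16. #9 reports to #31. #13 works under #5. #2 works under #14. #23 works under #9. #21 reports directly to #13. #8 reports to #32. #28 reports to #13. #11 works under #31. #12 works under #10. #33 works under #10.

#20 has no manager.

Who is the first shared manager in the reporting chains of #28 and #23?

#5

#28's chain of managers is #13, #5, #26, #22, #32, #24, #19, #29, #15, #20. #23's chain of managers is #9, #31, #5, #26, #22, #32, #24, #19, #29, #15, #20. The first manager that appears in both chains is #5.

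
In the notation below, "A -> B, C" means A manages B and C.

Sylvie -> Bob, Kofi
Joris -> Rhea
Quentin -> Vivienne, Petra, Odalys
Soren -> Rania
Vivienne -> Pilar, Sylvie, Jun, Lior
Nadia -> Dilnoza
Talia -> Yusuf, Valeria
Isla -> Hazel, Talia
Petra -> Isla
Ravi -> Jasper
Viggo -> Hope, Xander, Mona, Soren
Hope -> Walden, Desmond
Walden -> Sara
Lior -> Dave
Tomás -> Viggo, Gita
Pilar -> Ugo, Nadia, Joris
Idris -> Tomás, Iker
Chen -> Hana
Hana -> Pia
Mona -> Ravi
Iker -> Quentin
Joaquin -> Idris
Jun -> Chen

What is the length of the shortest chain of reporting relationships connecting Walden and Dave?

9

Walden is 4 levels below Idris, and Dave is 5 levels below Idris (their lowest common manager). The shortest path runs up from Walden to Idris and back down to Dave: 4 + 5 = 9 links.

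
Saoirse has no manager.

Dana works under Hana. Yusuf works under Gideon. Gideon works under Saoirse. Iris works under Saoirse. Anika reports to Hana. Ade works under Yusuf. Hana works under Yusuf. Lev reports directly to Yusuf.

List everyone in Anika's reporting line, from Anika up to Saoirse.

Anika reports to Hana. Hana reports to Yusuf. Yusuf reports to Gideon. Gideon reports to Saoirse. Saoirse is at the top.

Anika -> Hana -> Yusuf -> Gideon -> Saoirse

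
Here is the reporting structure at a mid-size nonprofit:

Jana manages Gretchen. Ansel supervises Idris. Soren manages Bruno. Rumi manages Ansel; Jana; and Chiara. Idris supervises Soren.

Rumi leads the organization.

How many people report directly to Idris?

Idris directly manages Soren. That is 1 direct report.

1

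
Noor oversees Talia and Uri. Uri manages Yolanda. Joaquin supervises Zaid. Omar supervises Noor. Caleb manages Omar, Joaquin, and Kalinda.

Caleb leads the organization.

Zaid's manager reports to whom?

Caleb

Zaid reports to Joaquin, and Joaquin reports to Caleb. So Zaid's skip-level manager is Caleb.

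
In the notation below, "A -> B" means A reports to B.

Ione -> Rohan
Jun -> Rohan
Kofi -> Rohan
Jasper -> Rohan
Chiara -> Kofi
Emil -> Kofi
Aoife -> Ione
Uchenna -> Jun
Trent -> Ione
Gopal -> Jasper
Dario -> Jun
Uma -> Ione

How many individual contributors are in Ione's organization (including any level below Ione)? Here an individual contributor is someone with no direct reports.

3

The people in Ione's organization with no one reporting to them are Uma, Trent, Aoife. That is 3.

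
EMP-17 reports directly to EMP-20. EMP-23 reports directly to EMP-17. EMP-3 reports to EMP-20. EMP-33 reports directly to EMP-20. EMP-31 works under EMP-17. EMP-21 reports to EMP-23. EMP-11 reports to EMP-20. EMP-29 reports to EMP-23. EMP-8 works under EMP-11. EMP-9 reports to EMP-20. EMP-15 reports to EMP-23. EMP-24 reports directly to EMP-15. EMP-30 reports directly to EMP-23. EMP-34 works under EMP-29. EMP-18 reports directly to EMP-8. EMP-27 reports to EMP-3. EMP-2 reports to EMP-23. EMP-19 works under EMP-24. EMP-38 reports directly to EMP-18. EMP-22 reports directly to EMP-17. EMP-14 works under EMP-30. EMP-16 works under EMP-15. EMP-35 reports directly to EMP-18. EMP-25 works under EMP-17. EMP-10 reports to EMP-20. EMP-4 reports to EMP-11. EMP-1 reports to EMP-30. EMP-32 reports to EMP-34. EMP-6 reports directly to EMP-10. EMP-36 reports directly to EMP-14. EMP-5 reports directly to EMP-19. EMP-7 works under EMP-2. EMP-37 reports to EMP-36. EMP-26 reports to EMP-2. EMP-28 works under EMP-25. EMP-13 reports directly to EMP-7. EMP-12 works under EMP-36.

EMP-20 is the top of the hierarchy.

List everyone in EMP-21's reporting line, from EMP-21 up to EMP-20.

EMP-21 reports to EMP-23. EMP-23 reports to EMP-17. EMP-17 reports to EMP-20. EMP-20 is at the top.

EMP-21 -> EMP-23 -> EMP-17 -> EMP-20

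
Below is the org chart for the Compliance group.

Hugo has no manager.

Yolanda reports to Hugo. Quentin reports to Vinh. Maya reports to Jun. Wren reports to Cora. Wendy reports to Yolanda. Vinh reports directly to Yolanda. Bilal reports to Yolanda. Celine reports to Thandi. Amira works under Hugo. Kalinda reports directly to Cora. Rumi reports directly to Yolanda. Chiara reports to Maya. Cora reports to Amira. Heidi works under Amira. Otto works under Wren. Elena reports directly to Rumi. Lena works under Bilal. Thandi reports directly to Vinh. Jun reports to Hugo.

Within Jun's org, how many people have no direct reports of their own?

The only person in Jun's organization with no one reporting to them is Chiara. That is 1.

1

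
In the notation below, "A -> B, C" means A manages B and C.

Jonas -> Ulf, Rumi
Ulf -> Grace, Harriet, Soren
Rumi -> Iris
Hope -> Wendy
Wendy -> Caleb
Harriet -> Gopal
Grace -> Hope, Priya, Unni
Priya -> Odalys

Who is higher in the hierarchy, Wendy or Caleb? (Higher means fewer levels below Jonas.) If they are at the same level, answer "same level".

Wendy

Wendy is 4 levels below Jonas; Caleb is 5. Wendy is higher.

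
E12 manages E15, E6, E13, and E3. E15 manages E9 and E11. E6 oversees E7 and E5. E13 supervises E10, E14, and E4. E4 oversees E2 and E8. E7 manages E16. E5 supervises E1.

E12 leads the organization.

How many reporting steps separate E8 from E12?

3

Chain from E8 up to E12: E8 → E4 → E13 → E12. That is 3 steps up, so E8 is 3 levels below E12.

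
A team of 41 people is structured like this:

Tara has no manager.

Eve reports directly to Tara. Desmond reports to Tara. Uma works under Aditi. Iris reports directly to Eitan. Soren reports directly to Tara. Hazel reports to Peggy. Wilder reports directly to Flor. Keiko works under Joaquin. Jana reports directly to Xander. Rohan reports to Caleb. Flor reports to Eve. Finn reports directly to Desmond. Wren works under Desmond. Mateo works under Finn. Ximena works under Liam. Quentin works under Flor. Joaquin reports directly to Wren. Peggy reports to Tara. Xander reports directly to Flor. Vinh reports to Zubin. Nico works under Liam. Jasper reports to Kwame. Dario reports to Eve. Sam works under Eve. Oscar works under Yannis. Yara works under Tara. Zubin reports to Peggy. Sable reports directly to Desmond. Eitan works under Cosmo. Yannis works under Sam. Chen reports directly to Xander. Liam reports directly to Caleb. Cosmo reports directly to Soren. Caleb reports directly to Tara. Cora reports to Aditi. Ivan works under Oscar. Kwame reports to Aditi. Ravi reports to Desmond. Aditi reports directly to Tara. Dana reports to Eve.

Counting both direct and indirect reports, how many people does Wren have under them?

Wren directly manages Joaquin. Under Joaquin: Keiko (1). That's 2 in total.

2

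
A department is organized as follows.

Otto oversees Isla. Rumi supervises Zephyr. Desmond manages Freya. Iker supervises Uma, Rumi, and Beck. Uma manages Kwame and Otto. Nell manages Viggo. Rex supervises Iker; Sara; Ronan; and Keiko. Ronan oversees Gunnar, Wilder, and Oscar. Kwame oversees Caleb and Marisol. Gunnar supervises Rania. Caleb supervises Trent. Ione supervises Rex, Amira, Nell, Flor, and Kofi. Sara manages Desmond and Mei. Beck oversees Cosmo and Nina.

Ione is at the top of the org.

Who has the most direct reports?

Ione

Direct-report counts: Ione has 5; Nell has 1; Rex has 4; Ronan has 3; Gunnar has 1; Sara has 2; Desmond has 1; Iker has 3; Beck has 2; Rumi has 1; Uma has 2; Otto has 1; Kwame has 2; Caleb has 1. The largest is 5, held by Ione.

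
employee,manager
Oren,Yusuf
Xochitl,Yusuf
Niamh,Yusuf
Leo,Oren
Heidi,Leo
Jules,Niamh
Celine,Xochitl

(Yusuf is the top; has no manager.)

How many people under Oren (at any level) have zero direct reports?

The only person in Oren's organization with no one reporting to them is Heidi. That is 1.

1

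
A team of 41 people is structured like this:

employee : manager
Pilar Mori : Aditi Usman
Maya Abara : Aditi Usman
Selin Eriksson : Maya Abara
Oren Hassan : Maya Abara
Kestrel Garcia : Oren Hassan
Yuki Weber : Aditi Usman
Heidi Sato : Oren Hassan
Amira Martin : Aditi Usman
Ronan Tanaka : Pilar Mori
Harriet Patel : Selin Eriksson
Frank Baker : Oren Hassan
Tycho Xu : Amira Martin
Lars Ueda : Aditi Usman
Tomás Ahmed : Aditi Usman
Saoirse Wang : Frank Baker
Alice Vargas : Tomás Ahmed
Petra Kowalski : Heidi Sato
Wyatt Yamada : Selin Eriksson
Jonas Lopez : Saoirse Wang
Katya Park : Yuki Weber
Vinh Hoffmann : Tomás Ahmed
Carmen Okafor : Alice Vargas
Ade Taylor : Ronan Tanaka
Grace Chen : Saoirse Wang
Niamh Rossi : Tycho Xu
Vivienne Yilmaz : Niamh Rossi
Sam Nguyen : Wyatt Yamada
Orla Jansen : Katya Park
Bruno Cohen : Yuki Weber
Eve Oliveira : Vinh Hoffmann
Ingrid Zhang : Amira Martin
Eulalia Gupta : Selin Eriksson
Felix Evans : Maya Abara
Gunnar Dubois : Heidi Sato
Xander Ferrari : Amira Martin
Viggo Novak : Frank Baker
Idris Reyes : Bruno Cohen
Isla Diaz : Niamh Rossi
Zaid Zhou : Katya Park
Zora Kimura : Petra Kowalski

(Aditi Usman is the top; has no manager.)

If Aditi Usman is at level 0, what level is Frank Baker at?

Chain from Frank Baker up to Aditi Usman: Frank Baker → Oren Hassan → Maya Abara → Aditi Usman. That is 3 steps up, so Frank Baker is 3 levels below Aditi Usman.

3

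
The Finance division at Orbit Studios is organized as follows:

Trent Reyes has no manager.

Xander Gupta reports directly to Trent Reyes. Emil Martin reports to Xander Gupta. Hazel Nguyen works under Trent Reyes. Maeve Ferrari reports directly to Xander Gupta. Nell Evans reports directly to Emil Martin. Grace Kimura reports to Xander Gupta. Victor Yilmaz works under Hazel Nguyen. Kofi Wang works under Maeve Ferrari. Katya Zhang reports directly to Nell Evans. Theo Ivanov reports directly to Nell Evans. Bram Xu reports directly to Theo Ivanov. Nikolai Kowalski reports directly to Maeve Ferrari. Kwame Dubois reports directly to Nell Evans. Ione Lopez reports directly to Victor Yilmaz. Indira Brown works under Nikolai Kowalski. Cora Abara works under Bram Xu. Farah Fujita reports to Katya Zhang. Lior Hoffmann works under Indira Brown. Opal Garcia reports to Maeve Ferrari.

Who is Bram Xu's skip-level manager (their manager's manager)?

Bram Xu reports to Theo Ivanov, and Theo Ivanov reports to Nell Evans. So Bram Xu's skip-level manager is Nell Evans.

Nell Evans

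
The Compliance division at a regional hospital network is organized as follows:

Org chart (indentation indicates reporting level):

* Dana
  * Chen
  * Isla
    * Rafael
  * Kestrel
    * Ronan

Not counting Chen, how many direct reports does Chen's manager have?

Chen reports to Dana. Dana's other direct reports are Isla, Kestrel — 2 peers.

2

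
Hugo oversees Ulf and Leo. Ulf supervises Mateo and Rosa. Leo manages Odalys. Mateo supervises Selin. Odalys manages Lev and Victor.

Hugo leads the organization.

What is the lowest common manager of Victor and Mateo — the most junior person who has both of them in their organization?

Hugo

Victor's chain of managers is Odalys, Leo, Hugo. Mateo's chain of managers is Ulf, Hugo. The first manager that appears in both chains is Hugo.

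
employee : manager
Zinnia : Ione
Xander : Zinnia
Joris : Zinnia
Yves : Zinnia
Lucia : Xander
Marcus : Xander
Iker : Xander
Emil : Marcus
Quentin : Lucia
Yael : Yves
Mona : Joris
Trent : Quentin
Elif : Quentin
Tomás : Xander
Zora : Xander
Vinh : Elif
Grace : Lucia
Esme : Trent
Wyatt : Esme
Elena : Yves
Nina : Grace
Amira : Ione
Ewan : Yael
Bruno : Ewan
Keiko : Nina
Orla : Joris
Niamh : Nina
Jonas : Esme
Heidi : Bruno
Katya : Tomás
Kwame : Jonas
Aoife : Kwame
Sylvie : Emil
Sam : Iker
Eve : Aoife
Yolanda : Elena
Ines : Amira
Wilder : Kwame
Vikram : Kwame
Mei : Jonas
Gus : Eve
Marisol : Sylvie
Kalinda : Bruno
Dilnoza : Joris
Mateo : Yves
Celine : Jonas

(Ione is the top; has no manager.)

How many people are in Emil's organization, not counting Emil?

Emil directly manages Sylvie. Under Sylvie: Marisol (1). That's 2 in total.

2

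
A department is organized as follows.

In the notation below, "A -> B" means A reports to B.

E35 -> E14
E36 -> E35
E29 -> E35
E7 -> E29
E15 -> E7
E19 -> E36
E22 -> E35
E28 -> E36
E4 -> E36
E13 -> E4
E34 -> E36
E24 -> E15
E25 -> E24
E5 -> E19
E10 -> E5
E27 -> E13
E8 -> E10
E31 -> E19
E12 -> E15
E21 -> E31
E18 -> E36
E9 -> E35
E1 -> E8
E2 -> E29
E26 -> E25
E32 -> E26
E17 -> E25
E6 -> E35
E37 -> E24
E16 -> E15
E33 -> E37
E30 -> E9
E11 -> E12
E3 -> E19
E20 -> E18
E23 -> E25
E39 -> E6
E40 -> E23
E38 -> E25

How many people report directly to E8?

E8 directly manages E1. That is 1 direct report.

1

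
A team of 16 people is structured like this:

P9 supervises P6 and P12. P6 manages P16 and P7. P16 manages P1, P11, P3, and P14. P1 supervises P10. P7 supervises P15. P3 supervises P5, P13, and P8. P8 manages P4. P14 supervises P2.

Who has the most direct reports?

Direct-report counts: P9 has 2; P6 has 2; P7 has 1; P16 has 4; P14 has 1; P3 has 3; P8 has 1; P1 has 1. The largest is 4, held by P16.

P16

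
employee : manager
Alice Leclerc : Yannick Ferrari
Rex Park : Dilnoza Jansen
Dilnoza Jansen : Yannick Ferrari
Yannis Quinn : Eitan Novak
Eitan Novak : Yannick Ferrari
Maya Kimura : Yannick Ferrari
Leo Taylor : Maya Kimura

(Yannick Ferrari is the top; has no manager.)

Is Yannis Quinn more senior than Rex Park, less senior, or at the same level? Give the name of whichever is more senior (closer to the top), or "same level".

same level

Both Yannis Quinn and Rex Park are 2 levels below Yannick Ferrari.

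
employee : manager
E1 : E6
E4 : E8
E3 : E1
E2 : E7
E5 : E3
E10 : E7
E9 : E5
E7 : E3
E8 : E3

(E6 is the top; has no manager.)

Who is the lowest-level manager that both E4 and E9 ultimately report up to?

E4's chain of managers is E8, E3, E1, E6. E9's chain of managers is E5, E3, E1, E6. The first manager that appears in both chains is E3.

E3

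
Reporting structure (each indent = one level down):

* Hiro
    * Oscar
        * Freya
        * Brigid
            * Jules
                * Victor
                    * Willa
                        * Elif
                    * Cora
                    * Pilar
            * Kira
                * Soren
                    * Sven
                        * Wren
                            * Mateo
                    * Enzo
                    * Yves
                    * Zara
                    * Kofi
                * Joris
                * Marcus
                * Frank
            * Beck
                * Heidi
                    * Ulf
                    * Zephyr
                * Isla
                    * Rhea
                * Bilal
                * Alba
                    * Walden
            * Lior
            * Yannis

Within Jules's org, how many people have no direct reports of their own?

3

The people in Jules's organization with no one reporting to them are Pilar, Cora, Elif. That is 3.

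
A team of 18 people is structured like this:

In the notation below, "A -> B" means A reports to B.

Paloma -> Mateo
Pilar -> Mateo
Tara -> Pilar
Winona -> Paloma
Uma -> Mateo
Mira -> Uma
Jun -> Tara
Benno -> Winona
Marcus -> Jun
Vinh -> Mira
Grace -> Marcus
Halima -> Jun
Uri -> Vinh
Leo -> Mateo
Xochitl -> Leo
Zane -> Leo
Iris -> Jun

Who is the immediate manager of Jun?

Tara

Jun reports directly to Tara.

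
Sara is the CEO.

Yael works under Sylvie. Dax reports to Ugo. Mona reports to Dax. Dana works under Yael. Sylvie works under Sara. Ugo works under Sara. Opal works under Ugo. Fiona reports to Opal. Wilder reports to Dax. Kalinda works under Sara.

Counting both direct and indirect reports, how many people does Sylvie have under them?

Sylvie directly manages Yael. Under Yael: Dana (1). That's 2 in total.

2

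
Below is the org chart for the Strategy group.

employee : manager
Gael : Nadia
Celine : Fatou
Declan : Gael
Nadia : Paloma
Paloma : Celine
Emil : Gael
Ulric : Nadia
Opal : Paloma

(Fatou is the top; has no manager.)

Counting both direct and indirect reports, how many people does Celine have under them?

Celine directly manages Paloma. Under Paloma: Opal, Nadia, Ulric, Gael, Declan, Emil (6). That's 7 in total.

7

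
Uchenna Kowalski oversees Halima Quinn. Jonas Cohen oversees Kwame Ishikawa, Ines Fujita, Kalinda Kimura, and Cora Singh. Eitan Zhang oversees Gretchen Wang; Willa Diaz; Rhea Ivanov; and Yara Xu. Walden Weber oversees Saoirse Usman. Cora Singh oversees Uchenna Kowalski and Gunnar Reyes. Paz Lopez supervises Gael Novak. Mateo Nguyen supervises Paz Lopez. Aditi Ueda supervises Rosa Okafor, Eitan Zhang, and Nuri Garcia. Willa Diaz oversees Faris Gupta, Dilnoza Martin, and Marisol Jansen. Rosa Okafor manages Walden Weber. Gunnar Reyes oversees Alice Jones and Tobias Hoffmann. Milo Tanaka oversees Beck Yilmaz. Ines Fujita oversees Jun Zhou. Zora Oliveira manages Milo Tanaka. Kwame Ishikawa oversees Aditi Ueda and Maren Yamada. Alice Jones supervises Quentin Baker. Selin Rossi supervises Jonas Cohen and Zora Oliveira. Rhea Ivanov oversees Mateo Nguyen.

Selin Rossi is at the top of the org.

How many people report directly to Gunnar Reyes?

Gunnar Reyes directly manages Alice Jones, Tobias Hoffmann. That is 2 direct reports.

2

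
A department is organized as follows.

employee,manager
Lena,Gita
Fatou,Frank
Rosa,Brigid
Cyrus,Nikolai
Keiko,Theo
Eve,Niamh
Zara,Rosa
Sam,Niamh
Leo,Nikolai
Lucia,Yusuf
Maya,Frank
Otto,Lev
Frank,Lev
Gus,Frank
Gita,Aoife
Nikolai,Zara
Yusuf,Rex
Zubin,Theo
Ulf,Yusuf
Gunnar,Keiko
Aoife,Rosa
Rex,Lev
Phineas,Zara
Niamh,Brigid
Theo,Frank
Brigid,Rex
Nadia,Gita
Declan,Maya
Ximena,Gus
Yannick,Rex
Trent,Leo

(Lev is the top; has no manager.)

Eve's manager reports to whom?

Eve reports to Niamh, and Niamh reports to Brigid. So Eve's skip-level manager is Brigid.

Brigid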